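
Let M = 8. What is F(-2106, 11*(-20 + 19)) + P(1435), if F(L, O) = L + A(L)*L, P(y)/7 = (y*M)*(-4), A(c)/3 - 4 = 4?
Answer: -374090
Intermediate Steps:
A(c) = 24 (A(c) = 12 + 3*4 = 12 + 12 = 24)
P(y) = -224*y (P(y) = 7*((y*8)*(-4)) = 7*((8*y)*(-4)) = 7*(-32*y) = -224*y)
F(L, O) = 25*L (F(L, O) = L + 24*L = 25*L)
F(-2106, 11*(-20 + 19)) + P(1435) = 25*(-2106) - 224*1435 = -52650 - 321440 = -374090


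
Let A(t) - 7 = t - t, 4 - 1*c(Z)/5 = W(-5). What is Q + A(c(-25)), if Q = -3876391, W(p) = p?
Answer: -3876384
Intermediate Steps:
c(Z) = 45 (c(Z) = 20 - 5*(-5) = 20 + 25 = 45)
A(t) = 7 (A(t) = 7 + (t - t) = 7 + 0 = 7)
Q + A(c(-25)) = -3876391 + 7 = -3876384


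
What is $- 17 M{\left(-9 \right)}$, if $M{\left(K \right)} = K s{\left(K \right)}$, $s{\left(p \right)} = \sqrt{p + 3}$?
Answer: $153 i \sqrt{6} \approx 374.77 i$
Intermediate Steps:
$s{\left(p \right)} = \sqrt{3 + p}$
$M{\left(K \right)} = K \sqrt{3 + K}$
$- 17 M{\left(-9 \right)} = - 17 \left(- 9 \sqrt{3 - 9}\right) = - 17 \left(- 9 \sqrt{-6}\right) = - 17 \left(- 9 i \sqrt{6}\right) = 153 i \sqrt{6}$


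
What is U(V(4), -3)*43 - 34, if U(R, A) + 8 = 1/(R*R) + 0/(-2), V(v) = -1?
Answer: -335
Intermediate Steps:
U(R, A) = -8 + R⁻² (U(R, A) = -8 + (1/(R*R) + 0/(-2)) = -8 + (1/R² + 0*(-½)) = -8 + (1/R² + 0) = -8 + (R⁻² + 0) = -8 + R⁻²)
U(V(4), -3)*43 - 34 = (-8 + (-1)⁻²)*43 - 34 = (-8 + 1)*43 - 34 = -7*43 - 34 = -301 - 34 = -335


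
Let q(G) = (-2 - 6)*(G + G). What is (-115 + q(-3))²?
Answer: 4489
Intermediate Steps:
q(G) = -16*G
(-115 + q(-3))² = (-115 - 16*(-3))² = (-115 + 48)² = (-67)² = 4489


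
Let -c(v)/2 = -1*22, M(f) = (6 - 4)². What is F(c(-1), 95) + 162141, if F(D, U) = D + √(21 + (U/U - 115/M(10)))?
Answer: 162185 + 3*I*√3/2 ≈ 1.6219e+5 + 2.5981*I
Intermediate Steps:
M(f) = 4 (M(f) = 2² = 4)
c(v) = 44 (c(v) = -(-2)*22 = -2*(-22) = 44)
F(D, U) = D + 3*I*√3/2 (F(D, U) = D + √(21 + (U/U - 115/4)) = D + √(21 + (1 - 115*¼)) = D + √(21 + (1 - 115/4)) = D + √(21 - 111/4) = D + √(-27/4) = D + 3*I*√3/2)
F(c(-1), 95) + 162141 = (44 + 3*I*√3/2) + 162141 = 162185 + 3*I*√3/2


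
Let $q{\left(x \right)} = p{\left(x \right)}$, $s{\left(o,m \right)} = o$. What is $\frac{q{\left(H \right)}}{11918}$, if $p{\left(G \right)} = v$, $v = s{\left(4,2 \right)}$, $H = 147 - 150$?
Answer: $\frac{2}{5959} \approx 0.00033563$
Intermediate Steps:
$H = -3$
$v = 4$
$p{\left(G \right)} = 4$
$q{\left(x \right)} = 4$
$\frac{q{\left(H \right)}}{11918} = \frac{4}{11918} = 4 \cdot \frac{1}{11918} = \frac{2}{5959}$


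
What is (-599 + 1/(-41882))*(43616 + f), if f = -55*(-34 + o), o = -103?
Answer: -1283241454169/41882 ≈ -3.0639e+7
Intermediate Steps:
f = 7535 (f = -55*(-34 - 103) = -55*(-137) = 7535)
(-599 + 1/(-41882))*(43616 + f) = (-599 + 1/(-41882))*(43616 + 7535) = (-599 - 1/41882)*51151 = -25087319/41882*51151 = -1283241454169/41882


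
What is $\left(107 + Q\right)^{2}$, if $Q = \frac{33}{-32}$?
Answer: $\frac{11498881}{1024} \approx 11229.0$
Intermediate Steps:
$Q = - \frac{33}{32}$ ($Q = 33 \left(- \frac{1}{32}\right) = - \frac{33}{32} \approx -1.0313$)
$\left(107 + Q\right)^{2} = \left(107 - \frac{33}{32}\right)^{2} = \left(\frac{3391}{32}\right)^{2} = \frac{11498881}{1024}$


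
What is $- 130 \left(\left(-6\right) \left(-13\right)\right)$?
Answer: $-10140$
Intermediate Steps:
$- 130 \left(\left(-6\right) \left(-13\right)\right) = \left(-130\right) 78 = -10140$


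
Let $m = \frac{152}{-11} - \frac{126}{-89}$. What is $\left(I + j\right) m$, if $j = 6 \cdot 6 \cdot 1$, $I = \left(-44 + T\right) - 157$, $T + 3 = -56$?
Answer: $\frac{2719808}{979} \approx 2778.1$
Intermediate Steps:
$T = -59$ ($T = -3 - 56 = -59$)
$I = -260$ ($I = \left(-44 - 59\right) - 157 = -103 - 157 = -260$)
$m = - \frac{12142}{979}$ ($m = 152 \left(- \frac{1}{11}\right) - - \frac{126}{89} = - \frac{152}{11} + \frac{126}{89} = - \frac{12142}{979} \approx -12.402$)
$j = 36$ ($j = 36 \cdot 1 = 36$)
$\left(I + j\right) m = \left(-260 + 36\right) \left(- \frac{12142}{979}\right) = \left(-224\right) \left(- \frac{12142}{979}\right) = \frac{2719808}{979}$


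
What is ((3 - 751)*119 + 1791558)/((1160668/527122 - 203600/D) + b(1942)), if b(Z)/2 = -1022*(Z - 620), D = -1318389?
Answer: -295796871594920517/469468750876439473 ≈ -0.63007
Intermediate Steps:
b(Z) = 1267280 - 2044*Z (b(Z) = 2*(-1022*(Z - 620)) = 2*(-1022*(-620 + Z)) = 2*(633640 - 1022*Z) = 1267280 - 2044*Z)
((3 - 751)*119 + 1791558)/((1160668/527122 - 203600/D) + b(1942)) = ((3 - 751)*119 + 1791558)/((1160668/527122 - 203600/(-1318389)) + (1267280 - 2044*1942)) = (-748*119 + 1791558)/((1160668*(1/527122) - 203600*(-1/1318389)) + (1267280 - 3969448)) = (-89012 + 1791558)/((580334/263561 + 203600/1318389) - 2702168) = 1702546/(818766981526/347475923229 - 2702168) = 1702546/(-938937501752878946/347475923229) = 1702546*(-347475923229/938937501752878946) = -295796871594920517/469468750876439473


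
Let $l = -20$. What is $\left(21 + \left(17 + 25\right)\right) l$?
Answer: $-1260$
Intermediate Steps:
$\left(21 + \left(17 + 25\right)\right) l = \left(21 + \left(17 + 25\right)\right) \left(-20\right) = \left(21 + 42\right) \left(-20\right) = 63 \left(-20\right) = -1260$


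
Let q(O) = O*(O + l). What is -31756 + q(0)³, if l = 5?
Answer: -31756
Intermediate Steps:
q(O) = O*(5 + O) (q(O) = O*(O + 5) = O*(5 + O))
-31756 + q(0)³ = -31756 + (0*(5 + 0))³ = -31756 + (0*5)³ = -31756 + 0³ = -31756 + 0 = -31756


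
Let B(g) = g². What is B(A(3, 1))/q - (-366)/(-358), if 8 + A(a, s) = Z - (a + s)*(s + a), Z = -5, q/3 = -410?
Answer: -375629/220170 ≈ -1.7061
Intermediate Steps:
q = -1230 (q = 3*(-410) = -1230)
A(a, s) = -13 - (a + s)² (A(a, s) = -8 + (-5 - (a + s)*(s + a)) = -8 + (-5 - (a + s)*(a + s)) = -8 + (-5 - (a + s)²) = -13 - (a + s)²)
B(A(3, 1))/q - (-366)/(-358) = (-13 - (3 + 1)²)²/(-1230) - (-366)/(-358) = (-13 - 1*4²)²*(-1/1230) - (-366)*(-1)/358 = (-13 - 1*16)²*(-1/1230) - 1*183/179 = (-13 - 16)²*(-1/1230) - 183/179 = (-29)²*(-1/1230) - 183/179 = 841*(-1/1230) - 183/179 = -841/1230 - 183/179 = -375629/220170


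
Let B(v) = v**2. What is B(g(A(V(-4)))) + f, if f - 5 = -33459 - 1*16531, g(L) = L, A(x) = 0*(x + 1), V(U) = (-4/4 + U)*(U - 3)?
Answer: -49985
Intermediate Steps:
V(U) = (-1 + U)*(-3 + U) (V(U) = (-4*1/4 + U)*(-3 + U) = (-1 + U)*(-3 + U))
A(x) = 0 (A(x) = 0*(1 + x) = 0)
f = -49985 (f = 5 + (-33459 - 1*16531) = 5 + (-33459 - 16531) = 5 - 49990 = -49985)
B(g(A(V(-4)))) + f = 0**2 - 49985 = 0 - 49985 = -49985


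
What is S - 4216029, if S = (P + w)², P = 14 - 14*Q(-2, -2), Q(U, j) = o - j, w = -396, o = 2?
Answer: -4024185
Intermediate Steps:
Q(U, j) = 2 - j
P = -42 (P = 14 - 14*(2 - 1*(-2)) = 14 - 14*(2 + 2) = 14 - 14*4 = 14 - 56 = -42)
S = 191844 (S = (-42 - 396)² = (-438)² = 191844)
S - 4216029 = 191844 - 4216029 = -4024185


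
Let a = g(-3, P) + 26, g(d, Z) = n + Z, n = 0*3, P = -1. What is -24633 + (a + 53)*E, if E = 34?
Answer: -21981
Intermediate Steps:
n = 0
g(d, Z) = Z (g(d, Z) = 0 + Z = Z)
a = 25 (a = -1 + 26 = 25)
-24633 + (a + 53)*E = -24633 + (25 + 53)*34 = -24633 + 78*34 = -24633 + 2652 = -21981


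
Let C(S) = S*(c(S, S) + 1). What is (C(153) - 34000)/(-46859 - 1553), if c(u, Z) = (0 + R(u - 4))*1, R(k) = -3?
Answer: 17153/24206 ≈ 0.70863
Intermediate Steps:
c(u, Z) = -3 (c(u, Z) = (0 - 3)*1 = -3*1 = -3)
C(S) = -2*S (C(S) = S*(-3 + 1) = S*(-2) = -2*S)
(C(153) - 34000)/(-46859 - 1553) = (-2*153 - 34000)/(-46859 - 1553) = (-306 - 34000)/(-48412) = -34306*(-1/48412) = 17153/24206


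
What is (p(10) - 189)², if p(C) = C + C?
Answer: 28561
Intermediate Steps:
p(C) = 2*C
(p(10) - 189)² = (2*10 - 189)² = (20 - 189)² = (-169)² = 28561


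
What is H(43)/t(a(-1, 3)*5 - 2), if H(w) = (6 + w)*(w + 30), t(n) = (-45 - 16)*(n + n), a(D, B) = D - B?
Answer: 3577/2684 ≈ 1.3327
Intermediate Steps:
t(n) = -122*n
H(w) = (6 + w)*(30 + w)
H(43)/t(a(-1, 3)*5 - 2) = (180 + 43² + 36*43)/((-122*((-1 - 1*3)*5 - 2))) = (180 + 1849 + 1548)/((-122*((-1 - 3)*5 - 2))) = 3577/((-122*(-4*5 - 2))) = 3577/((-122*(-20 - 2))) = 3577/((-122*(-22))) = 3577/2684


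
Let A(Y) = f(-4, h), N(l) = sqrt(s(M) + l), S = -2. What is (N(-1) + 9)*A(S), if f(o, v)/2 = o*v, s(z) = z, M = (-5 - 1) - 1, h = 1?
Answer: -72 - 16*I*sqrt(2) ≈ -72.0 - 22.627*I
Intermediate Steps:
M = -7 (M = -6 - 1 = -7)
N(l) = sqrt(-7 + l)
f(o, v) = 2*o*v (f(o, v) = 2*(o*v) = 2*o*v)
A(Y) = -8 (A(Y) = 2*(-4)*1 = -8)
(N(-1) + 9)*A(S) = (sqrt(-7 - 1) + 9)*(-8) = (sqrt(-8) + 9)*(-8) = (2*I*sqrt(2) + 9)*(-8) = (9 + 2*I*sqrt(2))*(-8) = -72 - 16*I*sqrt(2)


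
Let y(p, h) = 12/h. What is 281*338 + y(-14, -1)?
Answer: 94966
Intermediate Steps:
281*338 + y(-14, -1) = 281*338 + 12/(-1) = 94978 + 12*(-1) = 94978 - 12 = 94966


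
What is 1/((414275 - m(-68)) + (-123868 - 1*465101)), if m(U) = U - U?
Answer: -1/174694 ≈ -5.7243e-6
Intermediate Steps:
m(U) = 0
1/((414275 - m(-68)) + (-123868 - 1*465101)) = 1/((414275 - 1*0) + (-123868 - 1*465101)) = 1/((414275 + 0) + (-123868 - 465101)) = 1/(414275 - 588969) = 1/(-174694) = -1/174694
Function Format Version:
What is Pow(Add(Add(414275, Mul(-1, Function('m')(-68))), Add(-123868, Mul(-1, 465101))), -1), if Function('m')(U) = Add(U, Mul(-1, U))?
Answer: Rational(-1, 174694) ≈ -5.7243e-6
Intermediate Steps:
Function('m')(U) = 0
Pow(Add(Add(414275, Mul(-1, Function('m')(-68))), Add(-123868, Mul(-1, 465101))), -1) = Pow(Add(Add(414275, Mul(-1, 0)), Add(-123868, Mul(-1, 465101))), -1) = Pow(Add(Add(414275, 0), Add(-123868, -465101)), -1) = Pow(Add(414275, -588969), -1) = Pow(-174694, -1) = Rational(-1, 174694)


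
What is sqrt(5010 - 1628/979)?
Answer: sqrt(39671038)/89 ≈ 70.770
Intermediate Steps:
sqrt(5010 - 1628/979) = sqrt(5010 - 1628*1/979) = sqrt(5010 - 148/89) = sqrt(445742/89) = sqrt(39671038)/89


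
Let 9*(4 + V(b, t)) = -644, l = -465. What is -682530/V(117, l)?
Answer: 614277/68 ≈ 9033.5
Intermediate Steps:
V(b, t) = -680/9 (V(b, t) = -4 + (1/9)*(-644) = -4 - 644/9 = -680/9)
-682530/V(117, l) = -682530/(-680/9) = -682530*(-9/680) = 614277/68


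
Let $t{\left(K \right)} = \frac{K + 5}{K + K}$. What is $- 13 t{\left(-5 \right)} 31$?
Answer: $0$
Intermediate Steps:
$t{\left(K \right)} = \frac{5 + K}{2 K}$
$- 13 t{\left(-5 \right)} 31 = - 13 \frac{5 - 5}{2 \left(-5\right)} 31 = - 13 \cdot \frac{1}{2} \left(- \frac{1}{5}\right) 0 \cdot 31 = \left(-13\right) 0 \cdot 31 = 0 \cdot 31 = 0$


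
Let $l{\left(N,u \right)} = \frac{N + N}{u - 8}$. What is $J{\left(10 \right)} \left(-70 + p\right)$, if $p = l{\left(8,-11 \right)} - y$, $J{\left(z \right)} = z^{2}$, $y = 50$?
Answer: $- \frac{229600}{19} \approx -12084.0$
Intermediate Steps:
$l{\left(N,u \right)} = \frac{2 N}{-8 + u}$
$p = - \frac{966}{19}$ ($p = 2 \cdot 8 \frac{1}{-8 - 11} - 50 = 2 \cdot 8 \frac{1}{-19} - 50 = 2 \cdot 8 \left(- \frac{1}{19}\right) - 50 = - \frac{16}{19} - 50 = - \frac{966}{19} \approx -50.842$)
$J{\left(10 \right)} \left(-70 + p\right) = 10^{2} \left(-70 - \frac{966}{19}\right) = 100 \left(- \frac{2296}{19}\right) = - \frac{229600}{19}$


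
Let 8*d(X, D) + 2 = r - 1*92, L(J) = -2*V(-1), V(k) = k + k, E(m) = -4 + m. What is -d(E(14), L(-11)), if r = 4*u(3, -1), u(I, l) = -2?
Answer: 51/4 ≈ 12.750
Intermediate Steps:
V(k) = 2*k
L(J) = 4 (L(J) = -4*(-1) = -2*(-2) = 4)
r = -8 (r = 4*(-2) = -8)
d(X, D) = -51/4 (d(X, D) = -¼ + (-8 - 1*92)/8 = -¼ + (-8 - 92)/8 = -¼ + (⅛)*(-100) = -¼ - 25/2 = -51/4)
-d(E(14), L(-11)) = -1*(-51/4) = 51/4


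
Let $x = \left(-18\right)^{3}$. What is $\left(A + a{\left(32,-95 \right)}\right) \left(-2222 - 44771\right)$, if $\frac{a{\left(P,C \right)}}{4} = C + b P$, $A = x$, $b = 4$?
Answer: $267860100$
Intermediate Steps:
$x = -5832$
$A = -5832$
$a{\left(P,C \right)} = 4 C + 16 P$ ($a{\left(P,C \right)} = 4 \left(C + 4 P\right) = 4 C + 16 P$)
$\left(A + a{\left(32,-95 \right)}\right) \left(-2222 - 44771\right) = \left(-5832 + \left(4 \left(-95\right) + 16 \cdot 32\right)\right) \left(-2222 - 44771\right) = \left(-5832 + \left(-380 + 512\right)\right) \left(-46993\right) = \left(-5832 + 132\right) \left(-46993\right) = \left(-5700\right) \left(-46993\right) = 267860100$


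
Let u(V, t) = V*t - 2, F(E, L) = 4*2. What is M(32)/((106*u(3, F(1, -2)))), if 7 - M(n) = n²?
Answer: -1017/2332 ≈ -0.43611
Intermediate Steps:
F(E, L) = 8
u(V, t) = -2 + V*t
M(n) = 7 - n²
M(32)/((106*u(3, F(1, -2)))) = (7 - 1*32²)/((106*(-2 + 3*8))) = (7 - 1*1024)/((106*(-2 + 24))) = (7 - 1024)/((106*22)) = -1017/2332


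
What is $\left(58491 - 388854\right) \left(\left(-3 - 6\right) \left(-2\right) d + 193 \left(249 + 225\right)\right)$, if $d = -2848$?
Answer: $-13286539134$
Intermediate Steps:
$\left(58491 - 388854\right) \left(\left(-3 - 6\right) \left(-2\right) d + 193 \left(249 + 225\right)\right) = \left(58491 - 388854\right) \left(\left(-3 - 6\right) \left(-2\right) \left(-2848\right) + 193 \left(249 + 225\right)\right) = - 330363 \left(\left(-9\right) \left(-2\right) \left(-2848\right) + 193 \cdot 474\right) = - 330363 \left(18 \left(-2848\right) + 91482\right) = - 330363 \left(-51264 + 91482\right) = \left(-330363\right) 40218 = -13286539134$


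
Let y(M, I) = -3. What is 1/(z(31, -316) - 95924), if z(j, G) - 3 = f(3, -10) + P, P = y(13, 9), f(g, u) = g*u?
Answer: -1/95954 ≈ -1.0422e-5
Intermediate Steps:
P = -3
z(j, G) = -30 (z(j, G) = 3 + (3*(-10) - 3) = 3 + (-30 - 3) = 3 - 33 = -30)
1/(z(31, -316) - 95924) = 1/(-30 - 95924) = 1/(-95954) = -1/95954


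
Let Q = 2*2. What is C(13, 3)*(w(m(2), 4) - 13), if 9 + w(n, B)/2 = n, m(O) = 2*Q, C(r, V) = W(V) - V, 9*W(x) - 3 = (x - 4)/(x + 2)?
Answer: 121/3 ≈ 40.333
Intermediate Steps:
Q = 4
W(x) = ⅓ + (-4 + x)/(9*(2 + x)) (W(x) = ⅓ + ((x - 4)/(x + 2))/9 = ⅓ + ((-4 + x)/(2 + x))/9 = ⅓ + (-4 + x)/(9*(2 + x)))
C(r, V) = -V + 2*(1 + 2*V)/(9*(2 + V)) (C(r, V) = 2*(1 + 2*V)/(9*(2 + V)) - V = -V + 2*(1 + 2*V)/(9*(2 + V)))
m(O) = 8 (m(O) = 2*4 = 8)
w(n, B) = -18 + 2*n
C(13, 3)*(w(m(2), 4) - 13) = ((2 - 14*3 - 9*3²)/(9*(2 + 3)))*((-18 + 2*8) - 13) = ((⅑)*(2 - 42 - 9*9)/5)*((-18 + 16) - 13) = ((⅑)*(⅕)*(2 - 42 - 81))*(-2 - 13) = ((⅑)*(⅕)*(-121))*(-15) = -121/45*(-15) = 121/3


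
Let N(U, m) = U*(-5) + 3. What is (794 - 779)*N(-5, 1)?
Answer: 420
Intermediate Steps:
N(U, m) = 3 - 5*U (N(U, m) = -5*U + 3 = 3 - 5*U)
(794 - 779)*N(-5, 1) = (794 - 779)*(3 - 5*(-5)) = 15*(3 + 25) = 15*28 = 420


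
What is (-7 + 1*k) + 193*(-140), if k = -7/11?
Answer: -297304/11 ≈ -27028.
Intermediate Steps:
k = -7/11 (k = -7*1/11 = -7/11 ≈ -0.63636)
(-7 + 1*k) + 193*(-140) = (-7 + 1*(-7/11)) + 193*(-140) = (-7 - 7/11) - 27020 = -84/11 - 27020 = -297304/11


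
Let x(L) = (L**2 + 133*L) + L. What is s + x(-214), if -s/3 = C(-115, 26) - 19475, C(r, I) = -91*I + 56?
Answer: 82475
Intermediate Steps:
C(r, I) = 56 - 91*I
s = 65355 (s = -3*((56 - 91*26) - 19475) = -3*((56 - 2366) - 19475) = -3*(-2310 - 19475) = -3*(-21785) = 65355)
x(L) = L**2 + 134*L
s + x(-214) = 65355 - 214*(134 - 214) = 65355 - 214*(-80) = 65355 + 17120 = 82475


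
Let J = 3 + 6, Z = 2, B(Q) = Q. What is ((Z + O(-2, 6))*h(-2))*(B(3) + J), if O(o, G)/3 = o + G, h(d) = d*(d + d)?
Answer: 1344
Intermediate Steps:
h(d) = 2*d² (h(d) = d*(2*d) = 2*d²)
O(o, G) = 3*G + 3*o (O(o, G) = 3*(o + G) = 3*(G + o) = 3*G + 3*o)
J = 9
((Z + O(-2, 6))*h(-2))*(B(3) + J) = ((2 + (3*6 + 3*(-2)))*(2*(-2)²))*(3 + 9) = ((2 + (18 - 6))*(2*4))*12 = ((2 + 12)*8)*12 = (14*8)*12 = 112*12 = 1344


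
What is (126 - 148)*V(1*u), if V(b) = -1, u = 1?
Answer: 22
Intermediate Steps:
(126 - 148)*V(1*u) = (126 - 148)*(-1) = -22*(-1) = 22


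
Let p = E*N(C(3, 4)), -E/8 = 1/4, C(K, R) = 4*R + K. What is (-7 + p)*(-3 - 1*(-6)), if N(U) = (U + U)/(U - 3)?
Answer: -141/4 ≈ -35.250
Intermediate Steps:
C(K, R) = K + 4*R
N(U) = 2*U/(-3 + U) (N(U) = (2*U)/(-3 + U) = 2*U/(-3 + U))
E = -2 (E = -8/4 = -8*1/4 = -2)
p = -19/4 (p = -4*(3 + 4*4)/(-3 + (3 + 4*4)) = -4*(3 + 16)/(-3 + (3 + 16)) = -4*19/(-3 + 19) = -4*19/16 = -2*19/8 = -19/4 ≈ -4.7500)
(-7 + p)*(-3 - 1*(-6)) = (-7 - 19/4)*(-3 - 1*(-6)) = -47*(-3 + 6)/4 = -47/4*3 = -141/4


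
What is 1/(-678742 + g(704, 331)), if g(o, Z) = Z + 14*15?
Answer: -1/678201 ≈ -1.4745e-6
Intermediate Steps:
g(o, Z) = 210 + Z (g(o, Z) = Z + 210 = 210 + Z)
1/(-678742 + g(704, 331)) = 1/(-678742 + (210 + 331)) = 1/(-678742 + 541) = 1/(-678201) = -1/678201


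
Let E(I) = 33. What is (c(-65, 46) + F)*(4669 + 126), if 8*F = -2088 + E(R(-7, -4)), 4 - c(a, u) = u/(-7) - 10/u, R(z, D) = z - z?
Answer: -217116915/184 ≈ -1.1800e+6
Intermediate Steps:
R(z, D) = 0
c(a, u) = 4 + 10/u + u/7 (c(a, u) = 4 - (u/(-7) - 10/u) = 4 - (u*(-⅐) - 10/u) = 4 - (-u/7 - 10/u) = 4 - (-10/u - u/7) = 4 + (10/u + u/7) = 4 + 10/u + u/7)
F = -2055/8 (F = (-2088 + 33)/8 = (⅛)*(-2055) = -2055/8 ≈ -256.88)
(c(-65, 46) + F)*(4669 + 126) = ((4 + 10/46 + (⅐)*46) - 2055/8)*(4669 + 126) = ((4 + 10*(1/46) + 46/7) - 2055/8)*4795 = ((4 + 5/23 + 46/7) - 2055/8)*4795 = (1737/161 - 2055/8)*4795 = -316959/1288*4795 = -217116915/184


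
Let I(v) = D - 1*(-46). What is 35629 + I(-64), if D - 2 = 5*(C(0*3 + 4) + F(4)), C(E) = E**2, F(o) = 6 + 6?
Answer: 35817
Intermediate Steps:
F(o) = 12
D = 142 (D = 2 + 5*((0*3 + 4)**2 + 12) = 2 + 5*((0 + 4)**2 + 12) = 2 + 5*(4**2 + 12) = 2 + 5*(16 + 12) = 2 + 5*28 = 2 + 140 = 142)
I(v) = 188 (I(v) = 142 - 1*(-46) = 142 + 46 = 188)
35629 + I(-64) = 35629 + 188 = 35817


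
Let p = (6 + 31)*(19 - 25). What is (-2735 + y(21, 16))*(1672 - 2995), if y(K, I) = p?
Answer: 3912111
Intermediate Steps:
p = -222 (p = 37*(-6) = -222)
y(K, I) = -222
(-2735 + y(21, 16))*(1672 - 2995) = (-2735 - 222)*(1672 - 2995) = -2957*(-1323) = 3912111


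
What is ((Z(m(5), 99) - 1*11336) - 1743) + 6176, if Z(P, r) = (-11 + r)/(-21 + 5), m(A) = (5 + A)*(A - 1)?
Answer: -13817/2 ≈ -6908.5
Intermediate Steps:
m(A) = (-1 + A)*(5 + A) (m(A) = (5 + A)*(-1 + A) = (-1 + A)*(5 + A))
Z(P, r) = 11/16 - r/16 (Z(P, r) = (-11 + r)/(-16) = (-11 + r)*(-1/16) = 11/16 - r/16)
((Z(m(5), 99) - 1*11336) - 1743) + 6176 = (((11/16 - 1/16*99) - 1*11336) - 1743) + 6176 = (((11/16 - 99/16) - 11336) - 1743) + 6176 = ((-11/2 - 11336) - 1743) + 6176 = (-22683/2 - 1743) + 6176 = -26169/2 + 6176 = -13817/2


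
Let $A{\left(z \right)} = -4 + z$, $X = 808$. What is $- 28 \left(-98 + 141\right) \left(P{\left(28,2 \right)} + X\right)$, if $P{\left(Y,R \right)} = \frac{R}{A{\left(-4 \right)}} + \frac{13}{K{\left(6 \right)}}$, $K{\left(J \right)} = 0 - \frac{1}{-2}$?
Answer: $-1003835$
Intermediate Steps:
$K{\left(J \right)} = \frac{1}{2}$ ($K{\left(J \right)} = 0 - - \frac{1}{2} = 0 + \frac{1}{2} = \frac{1}{2}$)
$P{\left(Y,R \right)} = 26 - \frac{R}{8}$ ($P{\left(Y,R \right)} = \frac{R}{-4 - 4} + 13 \frac{1}{\frac{1}{2}} = \frac{R}{-8} + 13 \cdot 2 = R \left(- \frac{1}{8}\right) + 26 = - \frac{R}{8} + 26 = 26 - \frac{R}{8}$)
$- 28 \left(-98 + 141\right) \left(P{\left(28,2 \right)} + X\right) = - 28 \left(-98 + 141\right) \left(\left(26 - \frac{1}{4}\right) + 808\right) = - 28 \cdot 43 \left(\left(26 - \frac{1}{4}\right) + 808\right) = - 28 \cdot 43 \left(\frac{103}{4} + 808\right) = - 28 \cdot 43 \cdot \frac{3335}{4} = \left(-28\right) \frac{143405}{4} = -1003835$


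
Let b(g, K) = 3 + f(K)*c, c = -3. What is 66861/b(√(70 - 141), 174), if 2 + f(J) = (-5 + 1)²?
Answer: -22287/13 ≈ -1714.4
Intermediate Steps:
f(J) = 14 (f(J) = -2 + (-5 + 1)² = -2 + (-4)² = -2 + 16 = 14)
b(g, K) = -39 (b(g, K) = 3 + 14*(-3) = 3 - 42 = -39)
66861/b(√(70 - 141), 174) = 66861/(-39) = 66861*(-1/39) = -22287/13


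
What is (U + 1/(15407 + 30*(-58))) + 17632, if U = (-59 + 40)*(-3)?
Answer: 241755564/13667 ≈ 17689.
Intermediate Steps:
U = 57 (U = -19*(-3) = 57)
(U + 1/(15407 + 30*(-58))) + 17632 = (57 + 1/(15407 + 30*(-58))) + 17632 = (57 + 1/(15407 - 1740)) + 17632 = (57 + 1/13667) + 17632 = 779020/13667 + 17632 = 241755564/13667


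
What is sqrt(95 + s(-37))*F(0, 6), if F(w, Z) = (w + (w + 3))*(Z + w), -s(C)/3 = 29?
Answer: 36*sqrt(2) ≈ 50.912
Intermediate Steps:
s(C) = -87 (s(C) = -3*29 = -87)
F(w, Z) = (3 + 2*w)*(Z + w) (F(w, Z) = (w + (3 + w))*(Z + w) = (3 + 2*w)*(Z + w))
sqrt(95 + s(-37))*F(0, 6) = sqrt(95 - 87)*(2*0**2 + 3*6 + 3*0 + 2*6*0) = sqrt(8)*(2*0 + 18 + 0 + 0) = (2*sqrt(2))*(0 + 18 + 0 + 0) = (2*sqrt(2))*18 = 36*sqrt(2)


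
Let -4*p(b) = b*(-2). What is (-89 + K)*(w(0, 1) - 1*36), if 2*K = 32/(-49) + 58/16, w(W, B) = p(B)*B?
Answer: 4871381/1568 ≈ 3106.8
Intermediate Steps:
p(b) = b/2 (p(b) = -b*(-2)/4 = -(-1)*b/2 = b/2)
w(W, B) = B²/2 (w(W, B) = (B/2)*B = B²/2)
K = 1165/784 (K = (32/(-49) + 58/16)/2 = (32*(-1/49) + 58*(1/16))/2 = (-32/49 + 29/8)/2 = (½)*(1165/392) = 1165/784 ≈ 1.4860)
(-89 + K)*(w(0, 1) - 1*36) = (-89 + 1165/784)*((½)*1² - 1*36) = -68611*((½)*1 - 36)/784 = -68611*(½ - 36)/784 = -68611/784*(-71/2) = 4871381/1568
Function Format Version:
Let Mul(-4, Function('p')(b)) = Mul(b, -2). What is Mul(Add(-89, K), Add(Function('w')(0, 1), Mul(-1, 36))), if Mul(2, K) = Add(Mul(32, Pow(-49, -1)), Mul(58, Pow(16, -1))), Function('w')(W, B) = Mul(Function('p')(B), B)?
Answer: Rational(4871381, 1568) ≈ 3106.8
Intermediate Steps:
Function('p')(b) = Mul(Rational(1, 2), b) (Function('p')(b) = Mul(Rational(-1, 4), Mul(b, -2)) = Mul(Rational(-1, 4), Mul(-2, b)) = Mul(Rational(1, 2), b))
Function('w')(W, B) = Mul(Rational(1, 2), Pow(B, 2)) (Function('w')(W, B) = Mul(Mul(Rational(1, 2), B), B) = Mul(Rational(1, 2), Pow(B, 2)))
K = Rational(1165, 784) (K = Mul(Rational(1, 2), Add(Mul(32, Pow(-49, -1)), Mul(58, Pow(16, -1)))) = Mul(Rational(1, 2), Add(Mul(32, Rational(-1, 49)), Mul(58, Rational(1, 16)))) = Mul(Rational(1, 2), Add(Rational(-32, 49), Rational(29, 8))) = Mul(Rational(1, 2), Rational(1165, 392)) = Rational(1165, 784) ≈ 1.4860)
Mul(Add(-89, K), Add(Function('w')(0, 1), Mul(-1, 36))) = Mul(Add(-89, Rational(1165, 784)), Add(Mul(Rational(1, 2), Pow(1, 2)), Mul(-1, 36))) = Mul(Rational(-68611, 784), Add(Mul(Rational(1, 2), 1), -36)) = Mul(Rational(-68611, 784), Add(Rational(1, 2), -36)) = Mul(Rational(-68611, 784), Rational(-71, 2)) = Rational(4871381, 1568)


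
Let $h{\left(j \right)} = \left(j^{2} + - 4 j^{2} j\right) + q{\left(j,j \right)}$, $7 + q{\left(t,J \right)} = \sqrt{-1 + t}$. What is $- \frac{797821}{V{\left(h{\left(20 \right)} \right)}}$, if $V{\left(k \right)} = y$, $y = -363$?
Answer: $\frac{797821}{363} \approx 2197.9$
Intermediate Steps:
$q{\left(t,J \right)} = -7 + \sqrt{-1 + t}$
$h{\left(j \right)} = -7 + j^{2} + \sqrt{-1 + j} - 4 j^{3}$ ($h{\left(j \right)} = \left(j^{2} + - 4 j^{2} j\right) + \left(-7 + \sqrt{-1 + j}\right) = \left(j^{2} - 4 j^{3}\right) + \left(-7 + \sqrt{-1 + j}\right) = -7 + j^{2} + \sqrt{-1 + j} - 4 j^{3}$)
$V{\left(k \right)} = -363$
$- \frac{797821}{V{\left(h{\left(20 \right)} \right)}} = - \frac{797821}{-363} = \left(-797821\right) \left(- \frac{1}{363}\right) = \frac{797821}{363}$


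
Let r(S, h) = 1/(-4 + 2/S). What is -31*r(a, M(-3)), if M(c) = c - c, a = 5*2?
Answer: 155/19 ≈ 8.1579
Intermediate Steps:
a = 10
M(c) = 0
-31*r(a, M(-3)) = -(-31)*10/(-2 + 4*10) = -(-31)*10/(-2 + 40) = -(-31)*10/38 = -31*(-5/19) = 155/19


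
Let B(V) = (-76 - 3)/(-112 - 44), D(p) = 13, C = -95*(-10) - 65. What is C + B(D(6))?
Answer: 138139/156 ≈ 885.51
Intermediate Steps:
C = 885 (C = 950 - 65 = 885)
B(V) = 79/156 (B(V) = -79/(-156) = -79*(-1/156) = 79/156)
C + B(D(6)) = 885 + 79/156 = 138139/156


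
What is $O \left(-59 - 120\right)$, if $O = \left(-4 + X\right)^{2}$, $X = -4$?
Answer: $-11456$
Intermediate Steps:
$O = 64$ ($O = \left(-4 - 4\right)^{2} = \left(-8\right)^{2} = 64$)
$O \left(-59 - 120\right) = 64 \left(-59 - 120\right) = 64 \left(-179\right) = -11456$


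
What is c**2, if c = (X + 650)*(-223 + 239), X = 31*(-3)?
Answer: 79423744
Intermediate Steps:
X = -93
c = 8912 (c = (-93 + 650)*(-223 + 239) = 557*16 = 8912)
c**2 = 8912**2 = 79423744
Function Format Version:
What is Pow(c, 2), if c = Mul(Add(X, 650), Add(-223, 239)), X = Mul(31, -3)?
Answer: 79423744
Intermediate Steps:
X = -93
c = 8912 (c = Mul(Add(-93, 650), Add(-223, 239)) = Mul(557, 16) = 8912)
Pow(c, 2) = Pow(8912, 2) = 79423744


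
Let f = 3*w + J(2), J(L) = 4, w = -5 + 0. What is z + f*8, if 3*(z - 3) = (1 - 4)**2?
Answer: -82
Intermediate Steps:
w = -5
z = 6 (z = 3 + (1 - 4)**2/3 = 3 + (1/3)*(-3)**2 = 3 + (1/3)*9 = 3 + 3 = 6)
f = -11 (f = 3*(-5) + 4 = -15 + 4 = -11)
z + f*8 = 6 - 11*8 = 6 - 88 = -82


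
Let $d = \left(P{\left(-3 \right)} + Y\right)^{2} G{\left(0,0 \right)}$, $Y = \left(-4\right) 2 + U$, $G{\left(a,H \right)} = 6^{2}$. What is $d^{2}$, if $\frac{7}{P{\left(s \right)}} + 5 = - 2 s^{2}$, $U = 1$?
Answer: $\frac{1032386052096}{279841} \approx 3.6892 \cdot 10^{6}$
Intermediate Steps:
$G{\left(a,H \right)} = 36$
$P{\left(s \right)} = \frac{7}{-5 - 2 s^{2}}$
$Y = -7$ ($Y = \left(-4\right) 2 + 1 = -8 + 1 = -7$)
$d = \frac{1016064}{529}$ ($d = \left(- \frac{7}{5 + 2 \left(-3\right)^{2}} - 7\right)^{2} \cdot 36 = \left(- \frac{7}{5 + 2 \cdot 9} - 7\right)^{2} \cdot 36 = \left(- \frac{7}{5 + 18} - 7\right)^{2} \cdot 36 = \left(- \frac{7}{23} - 7\right)^{2} \cdot 36 = \left(- \frac{168}{23}\right)^{2} \cdot 36 = \frac{28224}{529} \cdot 36 = \frac{1016064}{529} \approx 1920.7$)
$d^{2} = \left(\frac{1016064}{529}\right)^{2} = \frac{1032386052096}{279841}$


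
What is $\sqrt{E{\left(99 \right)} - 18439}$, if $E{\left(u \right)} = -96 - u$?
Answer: $11 i \sqrt{154} \approx 136.51 i$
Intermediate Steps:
$\sqrt{E{\left(99 \right)} - 18439} = \sqrt{\left(-96 - 99\right) - 18439} = \sqrt{-195 - 18439} = \sqrt{-18634} = 11 i \sqrt{154}$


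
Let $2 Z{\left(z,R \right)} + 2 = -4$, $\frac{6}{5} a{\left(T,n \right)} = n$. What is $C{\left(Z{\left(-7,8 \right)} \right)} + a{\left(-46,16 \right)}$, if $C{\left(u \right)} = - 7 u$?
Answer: $\frac{103}{3} \approx 34.333$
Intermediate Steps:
$a{\left(T,n \right)} = \frac{5 n}{6}$
$Z{\left(z,R \right)} = -3$ ($Z{\left(z,R \right)} = -1 + \frac{1}{2} \left(-4\right) = -1 - 2 = -3$)
$C{\left(Z{\left(-7,8 \right)} \right)} + a{\left(-46,16 \right)} = \left(-7\right) \left(-3\right) + \frac{5}{6} \cdot 16 = 21 + \frac{40}{3} = \frac{103}{3}$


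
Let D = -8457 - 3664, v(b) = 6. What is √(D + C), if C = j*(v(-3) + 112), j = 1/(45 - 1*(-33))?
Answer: 2*I*√4608435/39 ≈ 110.09*I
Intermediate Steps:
j = 1/78 (j = 1/(45 + 33) = 1/78 ≈ 0.012821)
C = 59/39 (C = (6 + 112)/78 = (1/78)*118 = 59/39 ≈ 1.5128)
D = -12121
√(D + C) = √(-12121 + 59/39) = √(-472660/39) = 2*I*√4608435/39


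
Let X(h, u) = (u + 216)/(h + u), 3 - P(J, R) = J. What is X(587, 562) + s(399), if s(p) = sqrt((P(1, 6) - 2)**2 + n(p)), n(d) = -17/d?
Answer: 778/1149 + I*sqrt(6783)/399 ≈ 0.67711 + 0.20641*I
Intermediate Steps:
P(J, R) = 3 - J
X(h, u) = (216 + u)/(h + u)
s(p) = sqrt(17)*sqrt(-1/p) (s(p) = sqrt(((3 - 1*1) - 2)**2 - 17/p) = sqrt(((3 - 1) - 2)**2 - 17/p) = sqrt((2 - 2)**2 - 17/p) = sqrt(0**2 - 17/p) = sqrt(0 - 17/p) = sqrt(-17/p) = sqrt(17)*sqrt(-1/p))
X(587, 562) + s(399) = (216 + 562)/(587 + 562) + sqrt(17)*sqrt(-1/399) = 778/1149 + sqrt(17)*sqrt(-1*1/399) = (1/1149)*778 + sqrt(17)*sqrt(-1/399) = 778/1149 + sqrt(17)*(I*sqrt(399)/399) = 778/1149 + I*sqrt(6783)/399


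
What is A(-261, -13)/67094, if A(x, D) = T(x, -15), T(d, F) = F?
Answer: -15/67094 ≈ -0.00022357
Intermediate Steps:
A(x, D) = -15
A(-261, -13)/67094 = -15/67094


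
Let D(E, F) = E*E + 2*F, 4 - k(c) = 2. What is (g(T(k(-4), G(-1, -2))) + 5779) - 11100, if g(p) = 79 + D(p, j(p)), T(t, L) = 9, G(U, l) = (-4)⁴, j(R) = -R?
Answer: -5179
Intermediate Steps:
G(U, l) = 256
k(c) = 2 (k(c) = 4 - 1*2 = 4 - 2 = 2)
D(E, F) = E² + 2*F
g(p) = 79 + p² - 2*p (g(p) = 79 + (p² + 2*(-p)) = 79 + (p² - 2*p) = 79 + p² - 2*p)
(g(T(k(-4), G(-1, -2))) + 5779) - 11100 = ((79 + 9² - 2*9) + 5779) - 11100 = ((79 + 81 - 18) + 5779) - 11100 = (142 + 5779) - 11100 = 5921 - 11100 = -5179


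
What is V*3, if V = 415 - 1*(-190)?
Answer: 1815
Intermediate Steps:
V = 605 (V = 415 + 190 = 605)
V*3 = 605*3 = 1815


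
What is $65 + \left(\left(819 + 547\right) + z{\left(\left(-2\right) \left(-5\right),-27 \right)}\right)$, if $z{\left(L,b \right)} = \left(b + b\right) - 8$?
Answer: $1369$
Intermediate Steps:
$z{\left(L,b \right)} = -8 + 2 b$ ($z{\left(L,b \right)} = 2 b - 8 = -8 + 2 b$)
$65 + \left(\left(819 + 547\right) + z{\left(\left(-2\right) \left(-5\right),-27 \right)}\right) = 65 + \left(\left(819 + 547\right) + \left(-8 + 2 \left(-27\right)\right)\right) = 65 + \left(1366 - 62\right) = 65 + 1304 = 1369$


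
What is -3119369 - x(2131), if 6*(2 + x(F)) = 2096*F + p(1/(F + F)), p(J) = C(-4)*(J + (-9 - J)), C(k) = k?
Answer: -11591407/3 ≈ -3.8638e+6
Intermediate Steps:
p(J) = 36 (p(J) = -4*(J + (-9 - J)) = -4*(-9) = 36)
x(F) = 4 + 1048*F/3 (x(F) = -2 + (2096*F + 36)/6 = -2 + (36 + 2096*F)/6 = -2 + (6 + 1048*F/3) = 4 + 1048*F/3)
-3119369 - x(2131) = -3119369 - (4 + (1048/3)*2131) = -3119369 - (4 + 2233288/3) = -3119369 - 1*2233300/3 = -3119369 - 2233300/3 = -11591407/3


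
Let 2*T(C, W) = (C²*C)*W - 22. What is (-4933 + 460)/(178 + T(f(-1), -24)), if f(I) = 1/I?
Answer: -4473/179 ≈ -24.989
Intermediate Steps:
T(C, W) = -11 + W*C³/2 (T(C, W) = ((C²*C)*W - 22)/2 = (C³*W - 22)/2 = (W*C³ - 22)/2 = (-22 + W*C³)/2 = -11 + W*C³/2)
(-4933 + 460)/(178 + T(f(-1), -24)) = (-4933 + 460)/(178 + (-11 + (½)*(-24)*(1/(-1))³)) = -4473/(178 + (-11 + (½)*(-24)*(-1)³)) = -4473/(178 + (-11 + (½)*(-24)*(-1))) = -4473/(178 + (-11 + 12)) = -4473/(178 + 1) = -4473/179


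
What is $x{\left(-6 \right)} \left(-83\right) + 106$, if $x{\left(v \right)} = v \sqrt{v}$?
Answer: $106 + 498 i \sqrt{6} \approx 106.0 + 1219.8 i$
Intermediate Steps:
$x{\left(v \right)} = v^{\frac{3}{2}}$
$x{\left(-6 \right)} \left(-83\right) + 106 = \left(-6\right)^{\frac{3}{2}} \left(-83\right) + 106 = - 6 i \sqrt{6} \left(-83\right) + 106 = 498 i \sqrt{6} + 106 = 106 + 498 i \sqrt{6}$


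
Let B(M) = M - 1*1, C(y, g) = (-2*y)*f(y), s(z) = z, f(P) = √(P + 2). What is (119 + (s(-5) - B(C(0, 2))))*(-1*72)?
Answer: -8280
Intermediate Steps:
f(P) = √(2 + P)
C(y, g) = -2*y*√(2 + y) (C(y, g) = (-2*y)*√(2 + y) = -2*y*√(2 + y))
B(M) = -1 + M (B(M) = M - 1 = -1 + M)
(119 + (s(-5) - B(C(0, 2))))*(-1*72) = (119 + (-5 - (-1 - 2*0*√(2 + 0))))*(-1*72) = (119 + (-5 - (-1 - 2*0*√2)))*(-72) = (119 + (-5 - (-1 + 0)))*(-72) = (119 + (-5 - 1*(-1)))*(-72) = (119 + (-5 + 1))*(-72) = (119 - 4)*(-72) = 115*(-72) = -8280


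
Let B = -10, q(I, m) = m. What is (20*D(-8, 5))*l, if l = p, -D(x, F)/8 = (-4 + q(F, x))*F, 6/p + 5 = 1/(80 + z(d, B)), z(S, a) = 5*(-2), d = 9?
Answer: -4032000/349 ≈ -11553.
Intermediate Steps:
z(S, a) = -10
p = -420/349 (p = 6/(-5 + 1/(80 - 10)) = 6/(-5 + 1/70) = 6/(-349/70) = 6*(-70/349) = -420/349 ≈ -1.2034)
D(x, F) = -8*F*(-4 + x) (D(x, F) = -8*(-4 + x)*F = -8*F*(-4 + x))
l = -420/349 ≈ -1.2034
(20*D(-8, 5))*l = (20*(8*5*(4 - 1*(-8))))*(-420/349) = (20*(8*5*(4 + 8)))*(-420/349) = (20*(8*5*12))*(-420/349) = (20*480)*(-420/349) = 9600*(-420/349) = -4032000/349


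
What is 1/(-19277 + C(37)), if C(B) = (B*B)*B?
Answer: 1/31376 ≈ 3.1871e-5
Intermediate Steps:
C(B) = B**3 (C(B) = B**2*B = B**3)
1/(-19277 + C(37)) = 1/(-19277 + 37**3) = 1/(-19277 + 50653) = 1/31376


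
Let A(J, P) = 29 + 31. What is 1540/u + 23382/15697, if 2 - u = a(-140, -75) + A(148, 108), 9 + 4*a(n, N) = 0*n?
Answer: -91479334/3500431 ≈ -26.134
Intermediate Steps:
A(J, P) = 60
a(n, N) = -9/4 (a(n, N) = -9/4 + (0*n)/4 = -9/4 + (¼)*0 = -9/4 + 0 = -9/4)
u = -223/4 (u = 2 - (-9/4 + 60) = 2 - 1*231/4 = 2 - 231/4 = -223/4 ≈ -55.750)
1540/u + 23382/15697 = 1540/(-223/4) + 23382/15697 = 1540*(-4/223) + 23382*(1/15697) = -6160/223 + 23382/15697 = -91479334/3500431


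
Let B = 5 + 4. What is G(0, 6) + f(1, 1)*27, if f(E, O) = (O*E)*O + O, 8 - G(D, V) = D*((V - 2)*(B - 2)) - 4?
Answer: 66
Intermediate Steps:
B = 9
G(D, V) = 12 - D*(-14 + 7*V) (G(D, V) = 8 - (D*((V - 2)*(9 - 2)) - 4) = 8 - (D*((-2 + V)*7) - 4) = 8 - (D*(-14 + 7*V) - 4) = 8 - (-4 + D*(-14 + 7*V)) = 8 + (4 - D*(-14 + 7*V)) = 12 - D*(-14 + 7*V))
f(E, O) = O + E*O**2 (f(E, O) = (E*O)*O + O = E*O**2 + O = O + E*O**2)
G(0, 6) + f(1, 1)*27 = (12 + 14*0 - 7*0*6) + (1*(1 + 1*1))*27 = (12 + 0 + 0) + (1*(1 + 1))*27 = 12 + (1*2)*27 = 12 + 2*27 = 12 + 54 = 66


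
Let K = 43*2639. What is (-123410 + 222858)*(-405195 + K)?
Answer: -29010771664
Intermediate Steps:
K = 113477
(-123410 + 222858)*(-405195 + K) = (-123410 + 222858)*(-405195 + 113477) = 99448*(-291718) = -29010771664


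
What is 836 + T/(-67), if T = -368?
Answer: 56380/67 ≈ 841.49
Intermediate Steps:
836 + T/(-67) = 836 - 368/(-67) = 836 - 1/67*(-368) = 836 + 368/67 = 56380/67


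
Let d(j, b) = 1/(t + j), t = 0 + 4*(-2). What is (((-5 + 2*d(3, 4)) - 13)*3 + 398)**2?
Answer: 2937796/25 ≈ 1.1751e+5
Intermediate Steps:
t = -8 (t = 0 - 8 = -8)
d(j, b) = 1/(-8 + j)
(((-5 + 2*d(3, 4)) - 13)*3 + 398)**2 = (((-5 + 2/(-8 + 3)) - 13)*3 + 398)**2 = (((-5 + 2/(-5)) - 13)*3 + 398)**2 = (((-5 + 2*(-1/5)) - 13)*3 + 398)**2 = (((-5 - 2/5) - 13)*3 + 398)**2 = ((-27/5 - 13)*3 + 398)**2 = (-92/5*3 + 398)**2 = (-276/5 + 398)**2 = (1714/5)**2 = 2937796/25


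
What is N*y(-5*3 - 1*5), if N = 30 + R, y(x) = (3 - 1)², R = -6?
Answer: 96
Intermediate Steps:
y(x) = 4 (y(x) = 2² = 4)
N = 24 (N = 30 - 6 = 24)
N*y(-5*3 - 1*5) = 24*4 = 96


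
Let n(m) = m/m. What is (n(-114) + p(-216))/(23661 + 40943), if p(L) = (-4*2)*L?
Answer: 1729/64604 ≈ 0.026763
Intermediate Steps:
n(m) = 1
p(L) = -8*L
(n(-114) + p(-216))/(23661 + 40943) = (1 - 8*(-216))/(23661 + 40943) = (1 + 1728)/64604 = 1729*(1/64604) = 1729/64604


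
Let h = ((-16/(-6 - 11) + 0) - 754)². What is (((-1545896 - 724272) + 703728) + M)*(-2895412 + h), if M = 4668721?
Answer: -2087471724212784/289 ≈ -7.2231e+12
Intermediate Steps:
h = 163891204/289 (h = ((-16/(-17) + 0) - 754)² = ((-1/17*(-16) + 0) - 754)² = ((16/17 + 0) - 754)² = (16/17 - 754)² = (-12802/17)² = 163891204/289 ≈ 5.6710e+5)
(((-1545896 - 724272) + 703728) + M)*(-2895412 + h) = (((-1545896 - 724272) + 703728) + 4668721)*(-2895412 + 163891204/289) = ((-2270168 + 703728) + 4668721)*(-672882864/289) = (-1566440 + 4668721)*(-672882864/289) = 3102281*(-672882864/289) = -2087471724212784/289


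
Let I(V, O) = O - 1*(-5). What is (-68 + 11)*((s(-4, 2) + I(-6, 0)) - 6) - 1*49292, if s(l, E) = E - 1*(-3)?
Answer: -49520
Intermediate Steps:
I(V, O) = 5 + O (I(V, O) = O + 5 = 5 + O)
s(l, E) = 3 + E (s(l, E) = E + 3 = 3 + E)
(-68 + 11)*((s(-4, 2) + I(-6, 0)) - 6) - 1*49292 = (-68 + 11)*(((3 + 2) + (5 + 0)) - 6) - 1*49292 = -57*((5 + 5) - 6) - 49292 = -57*(10 - 6) - 49292 = -57*4 - 49292 = -228 - 49292 = -49520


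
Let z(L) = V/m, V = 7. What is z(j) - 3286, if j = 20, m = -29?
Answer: -95301/29 ≈ -3286.2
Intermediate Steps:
z(L) = -7/29 (z(L) = 7/(-29) = 7*(-1/29) = -7/29)
z(j) - 3286 = -7/29 - 3286 = -95301/29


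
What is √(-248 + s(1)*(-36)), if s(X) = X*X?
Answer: 2*I*√71 ≈ 16.852*I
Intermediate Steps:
s(X) = X²
√(-248 + s(1)*(-36)) = √(-248 + 1²*(-36)) = √(-248 + 1*(-36)) = √(-248 - 36) = √(-284) = 2*I*√71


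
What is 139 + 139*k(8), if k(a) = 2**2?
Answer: 695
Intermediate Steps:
k(a) = 4
139 + 139*k(8) = 139 + 139*4 = 139 + 556 = 695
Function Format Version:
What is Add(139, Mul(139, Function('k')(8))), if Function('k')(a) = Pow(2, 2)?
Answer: 695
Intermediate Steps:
Function('k')(a) = 4
Add(139, Mul(139, Function('k')(8))) = Add(139, Mul(139, 4)) = Add(139, 556) = 695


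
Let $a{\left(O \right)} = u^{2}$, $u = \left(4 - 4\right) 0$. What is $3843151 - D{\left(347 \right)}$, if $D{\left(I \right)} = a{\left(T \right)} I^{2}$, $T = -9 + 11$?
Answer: $3843151$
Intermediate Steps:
$u = 0$ ($u = 0 \cdot 0 = 0$)
$T = 2$
$a{\left(O \right)} = 0$ ($a{\left(O \right)} = 0^{2} = 0$)
$D{\left(I \right)} = 0$ ($D{\left(I \right)} = 0 I^{2} = 0$)
$3843151 - D{\left(347 \right)} = 3843151 - 0 = 3843151 + 0 = 3843151$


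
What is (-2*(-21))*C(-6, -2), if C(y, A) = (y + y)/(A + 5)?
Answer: -168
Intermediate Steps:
C(y, A) = 2*y/(5 + A) (C(y, A) = (2*y)/(5 + A) = 2*y/(5 + A))
(-2*(-21))*C(-6, -2) = (-2*(-21))*(2*(-6)/(5 - 2)) = 42*(2*(-6)/3) = 42*(2*(-6)*(1/3)) = 42*(-4) = -168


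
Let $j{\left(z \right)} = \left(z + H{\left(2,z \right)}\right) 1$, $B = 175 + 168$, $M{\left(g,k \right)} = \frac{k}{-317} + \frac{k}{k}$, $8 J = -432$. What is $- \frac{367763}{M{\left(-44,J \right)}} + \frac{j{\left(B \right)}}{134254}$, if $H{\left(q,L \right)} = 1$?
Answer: $- \frac{7825724063805}{24904117} \approx -3.1423 \cdot 10^{5}$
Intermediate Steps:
$J = -54$ ($J = \frac{1}{8} \left(-432\right) = -54$)
$M{\left(g,k \right)} = 1 - \frac{k}{317}$ ($M{\left(g,k \right)} = k \left(- \frac{1}{317}\right) + 1 = - \frac{k}{317} + 1 = 1 - \frac{k}{317}$)
$B = 343$
$j{\left(z \right)} = 1 + z$ ($j{\left(z \right)} = \left(z + 1\right) 1 = \left(1 + z\right) 1 = 1 + z$)
$- \frac{367763}{M{\left(-44,J \right)}} + \frac{j{\left(B \right)}}{134254} = - \frac{367763}{1 - - \frac{54}{317}} + \frac{1 + 343}{134254} = - \frac{367763}{1 + \frac{54}{317}} + 344 \cdot \frac{1}{134254} = - \frac{367763}{\frac{371}{317}} + \frac{172}{67127} = \left(-367763\right) \frac{317}{371} + \frac{172}{67127} = - \frac{116580871}{371} + \frac{172}{67127} = - \frac{7825724063805}{24904117}$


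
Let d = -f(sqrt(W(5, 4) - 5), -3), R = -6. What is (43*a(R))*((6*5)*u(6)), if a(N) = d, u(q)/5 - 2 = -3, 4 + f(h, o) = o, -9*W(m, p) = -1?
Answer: -45150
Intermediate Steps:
W(m, p) = 1/9 (W(m, p) = -1/9*(-1) = 1/9)
f(h, o) = -4 + o
u(q) = -5 (u(q) = 10 + 5*(-3) = 10 - 15 = -5)
d = 7 (d = -(-4 - 3) = -1*(-7) = 7)
a(N) = 7
(43*a(R))*((6*5)*u(6)) = (43*7)*((6*5)*(-5)) = 301*(30*(-5)) = 301*(-150) = -45150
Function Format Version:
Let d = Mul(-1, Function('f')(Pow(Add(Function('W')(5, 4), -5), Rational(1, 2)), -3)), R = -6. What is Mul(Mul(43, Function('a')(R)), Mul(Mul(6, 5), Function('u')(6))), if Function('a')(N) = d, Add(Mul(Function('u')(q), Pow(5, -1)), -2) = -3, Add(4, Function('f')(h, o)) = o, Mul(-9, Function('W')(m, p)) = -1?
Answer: -45150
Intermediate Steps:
Function('W')(m, p) = Rational(1, 9) (Function('W')(m, p) = Mul(Rational(-1, 9), -1) = Rational(1, 9))
Function('f')(h, o) = Add(-4, o)
Function('u')(q) = -5 (Function('u')(q) = Add(10, Mul(5, -3)) = Add(10, -15) = -5)
d = 7 (d = Mul(-1, Add(-4, -3)) = Mul(-1, -7) = 7)
Function('a')(N) = 7
Mul(Mul(43, Function('a')(R)), Mul(Mul(6, 5), Function('u')(6))) = Mul(Mul(43, 7), Mul(Mul(6, 5), -5)) = Mul(301, Mul(30, -5)) = Mul(301, -150) = -45150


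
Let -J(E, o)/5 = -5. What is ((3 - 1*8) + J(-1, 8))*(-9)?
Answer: -180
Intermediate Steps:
J(E, o) = 25 (J(E, o) = -5*(-5) = 25)
((3 - 1*8) + J(-1, 8))*(-9) = ((3 - 1*8) + 25)*(-9) = ((3 - 8) + 25)*(-9) = (-5 + 25)*(-9) = 20*(-9) = -180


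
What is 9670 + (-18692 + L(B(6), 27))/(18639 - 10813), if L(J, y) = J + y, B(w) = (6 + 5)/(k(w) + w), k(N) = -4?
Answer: 151317521/15652 ≈ 9667.6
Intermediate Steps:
B(w) = 11/(-4 + w) (B(w) = (6 + 5)/(-4 + w) = 11/(-4 + w))
9670 + (-18692 + L(B(6), 27))/(18639 - 10813) = 9670 + (-18692 + (11/(-4 + 6) + 27))/(18639 - 10813) = 9670 + (-18692 + (11/2 + 27))/7826 = 9670 + (-18692 + (11*(½) + 27))*(1/7826) = 9670 + (-18692 + (11/2 + 27))*(1/7826) = 9670 + (-18692 + 65/2)*(1/7826) = 9670 - 37319/2*1/7826 = 9670 - 37319/15652 = 151317521/15652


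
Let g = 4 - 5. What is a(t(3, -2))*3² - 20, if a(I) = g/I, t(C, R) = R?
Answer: -31/2 ≈ -15.500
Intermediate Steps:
g = -1
a(I) = -1/I
a(t(3, -2))*3² - 20 = -1/(-2)*3² - 20 = -1*(-½)*9 - 20 = (½)*9 - 20 = 9/2 - 20 = -31/2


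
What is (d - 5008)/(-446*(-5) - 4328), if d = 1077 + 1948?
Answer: 1983/2098 ≈ 0.94519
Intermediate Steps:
d = 3025
(d - 5008)/(-446*(-5) - 4328) = (3025 - 5008)/(-446*(-5) - 4328) = -1983/(2230 - 4328) = -1983/(-2098) = -1983*(-1/2098) = 1983/2098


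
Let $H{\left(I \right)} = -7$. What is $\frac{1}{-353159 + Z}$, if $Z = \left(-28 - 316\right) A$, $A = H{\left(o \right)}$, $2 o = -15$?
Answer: $- \frac{1}{350751} \approx -2.851 \cdot 10^{-6}$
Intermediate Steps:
$o = - \frac{15}{2}$ ($o = \frac{1}{2} \left(-15\right) = - \frac{15}{2} \approx -7.5$)
$A = -7$
$Z = 2408$ ($Z = \left(-28 - 316\right) \left(-7\right) = \left(-344\right) \left(-7\right) = 2408$)
$\frac{1}{-353159 + Z} = \frac{1}{-353159 + 2408} = \frac{1}{-350751} = - \frac{1}{350751}$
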